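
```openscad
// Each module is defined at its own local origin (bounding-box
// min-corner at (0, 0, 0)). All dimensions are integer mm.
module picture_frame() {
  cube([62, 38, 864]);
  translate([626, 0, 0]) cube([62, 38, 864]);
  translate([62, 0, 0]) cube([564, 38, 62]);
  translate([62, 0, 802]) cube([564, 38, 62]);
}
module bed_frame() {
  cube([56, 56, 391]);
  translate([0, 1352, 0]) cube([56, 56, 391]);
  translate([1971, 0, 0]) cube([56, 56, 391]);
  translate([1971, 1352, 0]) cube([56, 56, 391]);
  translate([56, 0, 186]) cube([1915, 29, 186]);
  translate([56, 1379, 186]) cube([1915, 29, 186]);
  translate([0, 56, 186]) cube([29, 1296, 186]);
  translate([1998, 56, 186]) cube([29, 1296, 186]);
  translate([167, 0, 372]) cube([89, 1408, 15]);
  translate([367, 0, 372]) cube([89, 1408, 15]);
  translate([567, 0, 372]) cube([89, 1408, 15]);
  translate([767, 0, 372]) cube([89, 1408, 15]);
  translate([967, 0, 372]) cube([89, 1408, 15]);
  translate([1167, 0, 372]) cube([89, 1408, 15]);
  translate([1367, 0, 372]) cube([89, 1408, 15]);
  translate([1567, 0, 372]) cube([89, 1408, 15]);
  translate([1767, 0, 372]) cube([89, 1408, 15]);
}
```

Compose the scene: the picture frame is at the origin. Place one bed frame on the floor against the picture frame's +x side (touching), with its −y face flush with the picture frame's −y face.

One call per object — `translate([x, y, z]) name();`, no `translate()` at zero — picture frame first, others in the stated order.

picture_frame();
translate([688, 0, 0]) bed_frame();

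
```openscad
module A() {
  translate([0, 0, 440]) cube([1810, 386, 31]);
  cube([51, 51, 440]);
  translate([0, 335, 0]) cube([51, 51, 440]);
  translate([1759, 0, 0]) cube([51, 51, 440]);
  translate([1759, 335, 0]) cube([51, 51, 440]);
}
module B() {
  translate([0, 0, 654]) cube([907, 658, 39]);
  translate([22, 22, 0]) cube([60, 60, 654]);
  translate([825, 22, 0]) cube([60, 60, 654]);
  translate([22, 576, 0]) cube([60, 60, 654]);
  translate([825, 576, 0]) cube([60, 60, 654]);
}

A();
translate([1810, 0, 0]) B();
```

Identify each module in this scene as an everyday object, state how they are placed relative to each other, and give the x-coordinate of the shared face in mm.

A is a bench. B is a table. The table is against the bench's +x side, with their −y faces flush. The x-coordinate of the shared face is 1810 mm.

The bench's +x face and the table's −x face are both at x = 1810 mm.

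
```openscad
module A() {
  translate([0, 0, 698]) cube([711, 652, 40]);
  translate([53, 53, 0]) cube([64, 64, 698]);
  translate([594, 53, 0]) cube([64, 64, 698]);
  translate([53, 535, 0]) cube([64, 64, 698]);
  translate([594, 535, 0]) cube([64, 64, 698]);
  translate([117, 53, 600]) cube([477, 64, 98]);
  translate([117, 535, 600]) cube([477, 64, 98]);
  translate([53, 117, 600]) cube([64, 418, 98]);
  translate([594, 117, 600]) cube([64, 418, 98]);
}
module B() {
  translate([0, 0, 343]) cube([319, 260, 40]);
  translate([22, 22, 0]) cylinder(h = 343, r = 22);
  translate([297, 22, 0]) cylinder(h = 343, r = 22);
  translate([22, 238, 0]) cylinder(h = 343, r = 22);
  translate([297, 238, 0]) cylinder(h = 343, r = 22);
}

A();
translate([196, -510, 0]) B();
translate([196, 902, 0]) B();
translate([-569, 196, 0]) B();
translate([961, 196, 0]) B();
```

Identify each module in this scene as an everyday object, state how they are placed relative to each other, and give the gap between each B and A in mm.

A is a table. B is a stool. Four stools sit around the table at the −y, +y, −x, +x sides. The gap between each stool and the table is 250 mm.

Each stool's nearest face is 250 mm from the table's bounding box.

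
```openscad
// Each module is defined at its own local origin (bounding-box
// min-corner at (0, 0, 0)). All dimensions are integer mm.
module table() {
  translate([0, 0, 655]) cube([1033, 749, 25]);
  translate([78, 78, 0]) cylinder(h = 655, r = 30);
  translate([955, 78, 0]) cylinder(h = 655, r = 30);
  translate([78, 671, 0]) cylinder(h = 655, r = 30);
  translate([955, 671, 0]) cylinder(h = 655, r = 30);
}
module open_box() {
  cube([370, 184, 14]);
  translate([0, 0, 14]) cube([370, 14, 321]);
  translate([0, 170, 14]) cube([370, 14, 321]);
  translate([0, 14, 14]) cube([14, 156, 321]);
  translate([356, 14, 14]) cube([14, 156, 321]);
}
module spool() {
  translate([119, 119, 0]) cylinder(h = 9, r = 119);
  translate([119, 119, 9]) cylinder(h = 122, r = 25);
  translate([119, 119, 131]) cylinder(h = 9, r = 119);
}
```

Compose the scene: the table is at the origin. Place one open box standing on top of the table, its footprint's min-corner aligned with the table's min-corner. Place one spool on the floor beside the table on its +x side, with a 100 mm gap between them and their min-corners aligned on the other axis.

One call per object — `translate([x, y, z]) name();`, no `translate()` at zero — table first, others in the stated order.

table();
translate([0, 0, 680]) open_box();
translate([1133, 0, 0]) spool();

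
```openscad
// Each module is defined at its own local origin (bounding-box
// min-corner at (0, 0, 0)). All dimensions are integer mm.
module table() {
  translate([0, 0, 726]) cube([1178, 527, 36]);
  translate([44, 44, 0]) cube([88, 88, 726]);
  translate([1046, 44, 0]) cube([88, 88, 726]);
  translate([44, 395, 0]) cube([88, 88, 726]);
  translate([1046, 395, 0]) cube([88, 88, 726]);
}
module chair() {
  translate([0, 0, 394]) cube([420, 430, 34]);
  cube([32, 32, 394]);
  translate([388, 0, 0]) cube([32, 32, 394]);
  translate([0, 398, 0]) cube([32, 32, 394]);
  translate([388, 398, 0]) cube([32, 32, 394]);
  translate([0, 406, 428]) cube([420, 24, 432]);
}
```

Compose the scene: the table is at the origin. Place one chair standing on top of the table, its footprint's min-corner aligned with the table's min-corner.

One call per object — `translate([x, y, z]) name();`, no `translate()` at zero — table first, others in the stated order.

table();
translate([0, 0, 762]) chair();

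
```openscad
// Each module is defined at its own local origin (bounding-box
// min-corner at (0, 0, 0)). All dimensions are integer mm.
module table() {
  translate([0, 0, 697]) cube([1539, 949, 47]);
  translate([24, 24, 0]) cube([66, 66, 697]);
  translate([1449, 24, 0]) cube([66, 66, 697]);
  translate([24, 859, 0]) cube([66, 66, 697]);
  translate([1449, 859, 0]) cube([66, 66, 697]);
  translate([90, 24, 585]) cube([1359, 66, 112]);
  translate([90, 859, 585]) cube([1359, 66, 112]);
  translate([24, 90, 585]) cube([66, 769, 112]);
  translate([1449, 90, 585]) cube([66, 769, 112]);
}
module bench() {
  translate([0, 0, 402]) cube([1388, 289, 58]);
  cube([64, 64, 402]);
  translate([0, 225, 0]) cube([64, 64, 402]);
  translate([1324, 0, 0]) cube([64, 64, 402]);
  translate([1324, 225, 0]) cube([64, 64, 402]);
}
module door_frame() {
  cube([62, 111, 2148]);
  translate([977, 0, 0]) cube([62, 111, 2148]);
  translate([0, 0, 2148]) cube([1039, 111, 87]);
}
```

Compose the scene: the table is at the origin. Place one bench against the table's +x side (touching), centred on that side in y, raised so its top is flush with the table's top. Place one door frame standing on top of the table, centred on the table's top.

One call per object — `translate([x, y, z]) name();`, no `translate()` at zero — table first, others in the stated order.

table();
translate([1539, 330, 284]) bench();
translate([250, 419, 744]) door_frame();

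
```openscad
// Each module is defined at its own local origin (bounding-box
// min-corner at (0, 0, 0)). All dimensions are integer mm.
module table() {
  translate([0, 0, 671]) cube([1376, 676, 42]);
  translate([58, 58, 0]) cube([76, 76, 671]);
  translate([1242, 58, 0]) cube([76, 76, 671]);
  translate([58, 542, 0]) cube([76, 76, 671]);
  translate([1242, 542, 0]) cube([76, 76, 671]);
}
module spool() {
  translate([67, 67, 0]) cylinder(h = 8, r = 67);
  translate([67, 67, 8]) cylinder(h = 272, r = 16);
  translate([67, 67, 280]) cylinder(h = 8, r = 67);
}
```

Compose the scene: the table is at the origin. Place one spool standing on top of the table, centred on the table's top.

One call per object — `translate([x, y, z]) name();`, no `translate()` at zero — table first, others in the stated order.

table();
translate([621, 271, 713]) spool();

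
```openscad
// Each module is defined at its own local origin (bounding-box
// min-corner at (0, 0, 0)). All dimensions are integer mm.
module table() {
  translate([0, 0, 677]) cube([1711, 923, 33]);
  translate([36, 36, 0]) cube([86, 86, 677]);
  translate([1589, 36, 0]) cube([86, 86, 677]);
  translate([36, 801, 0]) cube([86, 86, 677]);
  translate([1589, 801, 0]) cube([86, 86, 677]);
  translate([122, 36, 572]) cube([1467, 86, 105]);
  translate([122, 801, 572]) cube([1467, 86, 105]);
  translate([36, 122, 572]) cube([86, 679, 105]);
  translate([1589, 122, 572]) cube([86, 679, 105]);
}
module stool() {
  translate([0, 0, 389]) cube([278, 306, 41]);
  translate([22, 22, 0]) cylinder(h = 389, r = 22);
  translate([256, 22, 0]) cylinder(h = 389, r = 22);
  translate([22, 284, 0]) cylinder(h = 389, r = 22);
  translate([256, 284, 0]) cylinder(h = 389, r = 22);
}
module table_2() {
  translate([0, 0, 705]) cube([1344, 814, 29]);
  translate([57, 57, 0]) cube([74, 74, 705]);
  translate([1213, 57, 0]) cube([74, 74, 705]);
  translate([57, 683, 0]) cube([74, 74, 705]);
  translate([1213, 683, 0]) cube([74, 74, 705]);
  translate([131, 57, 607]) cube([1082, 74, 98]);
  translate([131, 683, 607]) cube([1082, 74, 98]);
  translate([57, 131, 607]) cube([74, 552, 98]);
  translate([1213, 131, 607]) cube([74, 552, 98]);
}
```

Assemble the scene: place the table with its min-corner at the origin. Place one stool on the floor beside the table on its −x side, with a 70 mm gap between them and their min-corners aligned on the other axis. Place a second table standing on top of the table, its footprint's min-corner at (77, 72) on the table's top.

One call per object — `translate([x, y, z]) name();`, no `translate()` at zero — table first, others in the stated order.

table();
translate([-348, 0, 0]) stool();
translate([77, 72, 710]) table_2();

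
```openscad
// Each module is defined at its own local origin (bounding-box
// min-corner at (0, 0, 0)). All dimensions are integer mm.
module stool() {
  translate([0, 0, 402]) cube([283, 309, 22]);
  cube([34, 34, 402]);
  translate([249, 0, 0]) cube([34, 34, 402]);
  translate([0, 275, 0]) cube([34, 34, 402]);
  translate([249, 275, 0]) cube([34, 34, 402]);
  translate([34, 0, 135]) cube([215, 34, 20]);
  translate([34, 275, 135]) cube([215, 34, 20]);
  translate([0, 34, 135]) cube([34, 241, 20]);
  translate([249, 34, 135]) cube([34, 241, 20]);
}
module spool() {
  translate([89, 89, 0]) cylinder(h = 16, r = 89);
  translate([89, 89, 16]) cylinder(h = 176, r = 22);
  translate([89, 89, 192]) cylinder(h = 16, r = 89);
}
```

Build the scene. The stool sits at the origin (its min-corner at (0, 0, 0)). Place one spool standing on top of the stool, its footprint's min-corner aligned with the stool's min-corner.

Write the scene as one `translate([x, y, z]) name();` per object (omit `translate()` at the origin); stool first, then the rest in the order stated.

stool();
translate([0, 0, 424]) spool();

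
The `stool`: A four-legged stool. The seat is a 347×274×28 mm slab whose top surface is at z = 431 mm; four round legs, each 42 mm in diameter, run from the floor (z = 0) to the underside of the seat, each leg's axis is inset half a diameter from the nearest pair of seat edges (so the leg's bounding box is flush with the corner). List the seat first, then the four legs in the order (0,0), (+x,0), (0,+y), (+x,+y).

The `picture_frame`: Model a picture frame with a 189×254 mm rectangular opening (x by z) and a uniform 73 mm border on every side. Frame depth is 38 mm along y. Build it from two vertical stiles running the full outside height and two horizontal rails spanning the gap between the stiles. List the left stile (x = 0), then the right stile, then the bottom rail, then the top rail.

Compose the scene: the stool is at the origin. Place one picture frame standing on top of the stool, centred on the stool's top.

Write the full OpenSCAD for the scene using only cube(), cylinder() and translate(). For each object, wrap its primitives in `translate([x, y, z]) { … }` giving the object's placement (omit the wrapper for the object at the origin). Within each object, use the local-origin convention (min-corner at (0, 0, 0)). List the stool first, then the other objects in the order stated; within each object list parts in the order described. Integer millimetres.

translate([0, 0, 403]) cube([347, 274, 28]);
translate([21, 21, 0]) cylinder(h = 403, r = 21);
translate([326, 21, 0]) cylinder(h = 403, r = 21);
translate([21, 253, 0]) cylinder(h = 403, r = 21);
translate([326, 253, 0]) cylinder(h = 403, r = 21);
translate([6, 118, 431]) {
  cube([73, 38, 400]);
  translate([262, 0, 0]) cube([73, 38, 400]);
  translate([73, 0, 0]) cube([189, 38, 73]);
  translate([73, 0, 327]) cube([189, 38, 73]);
}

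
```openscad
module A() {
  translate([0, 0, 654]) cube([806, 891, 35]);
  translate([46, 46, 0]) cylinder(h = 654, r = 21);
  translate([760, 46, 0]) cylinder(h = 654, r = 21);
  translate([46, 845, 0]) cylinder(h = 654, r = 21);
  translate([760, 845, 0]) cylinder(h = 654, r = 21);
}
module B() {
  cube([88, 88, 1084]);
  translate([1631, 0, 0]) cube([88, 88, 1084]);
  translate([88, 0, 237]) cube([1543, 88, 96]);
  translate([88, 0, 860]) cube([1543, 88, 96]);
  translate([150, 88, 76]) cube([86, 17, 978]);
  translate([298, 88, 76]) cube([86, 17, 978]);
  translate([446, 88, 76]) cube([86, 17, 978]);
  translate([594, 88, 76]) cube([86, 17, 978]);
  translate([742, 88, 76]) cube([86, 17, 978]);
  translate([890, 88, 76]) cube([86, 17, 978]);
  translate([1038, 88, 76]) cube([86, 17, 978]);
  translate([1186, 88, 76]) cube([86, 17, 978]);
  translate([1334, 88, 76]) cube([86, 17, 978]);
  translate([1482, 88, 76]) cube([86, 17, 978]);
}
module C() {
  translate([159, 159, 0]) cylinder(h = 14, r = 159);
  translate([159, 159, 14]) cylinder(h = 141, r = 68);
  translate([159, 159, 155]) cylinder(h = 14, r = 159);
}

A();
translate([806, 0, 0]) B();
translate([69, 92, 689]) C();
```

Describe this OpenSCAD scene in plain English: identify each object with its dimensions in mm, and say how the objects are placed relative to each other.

A is a table with a 806×891 mm rectangular top, 35 mm thick, top surface at z = 689 mm, supported by four round legs of 42 mm diameter, each leg's bounding box inset 25 mm from the nearest pair of top edges, running from the floor.

B is a fence section. Two 88×88 mm posts, 1084 mm tall, stand on the floor with a clear span of 1543 mm between their inner faces. Two horizontal rails of 88×96 mm section span the gap between the posts with their undersides at z = 237 mm and z = 860 mm, flush with the posts' −y face. 10 pickets, each 86 mm wide, 17 mm thick and 978 mm tall, are fixed to the +y face of the rails with their bottoms at z = 76 mm, evenly spaced across the span with equal gaps (rounded down to the nearest mm) at the −x end and between each pair — any rounding remainder accumulates at the +x end.

C is a spool: two coaxial disc flanges of radius 159 mm and thickness 14 mm, joined by a core cylinder of radius 68 mm and height 141 mm. The lower flange rests on z = 0 and the three cylinders share a vertical axis.

The fence section is against the table's +x side, with their −y faces flush. The spool is on top of the table.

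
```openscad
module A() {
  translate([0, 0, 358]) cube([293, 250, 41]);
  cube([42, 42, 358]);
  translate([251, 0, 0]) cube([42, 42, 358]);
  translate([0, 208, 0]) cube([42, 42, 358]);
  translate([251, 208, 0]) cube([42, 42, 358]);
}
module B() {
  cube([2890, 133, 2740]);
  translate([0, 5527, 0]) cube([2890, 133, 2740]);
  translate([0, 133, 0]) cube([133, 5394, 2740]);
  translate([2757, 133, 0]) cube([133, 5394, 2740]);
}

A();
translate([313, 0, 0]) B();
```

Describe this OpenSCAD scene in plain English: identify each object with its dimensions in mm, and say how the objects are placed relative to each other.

A is a four-legged stool. The seat is a 293×250×41 mm slab whose top surface is at z = 399 mm; four square legs, each 42×42 mm in cross-section, run from the floor (z = 0) to the underside of the seat, each flush with a corner of the seat.

B is a box-shaped house frame (walls only): outside footprint 2890×5660 mm, wall height 2740 mm, wall thickness 133 mm. The two y-facing walls run the full x-width; the two x-facing walls fit between the inner faces of the y-facing walls.

The house frame is on the floor beside the stool on its +x side.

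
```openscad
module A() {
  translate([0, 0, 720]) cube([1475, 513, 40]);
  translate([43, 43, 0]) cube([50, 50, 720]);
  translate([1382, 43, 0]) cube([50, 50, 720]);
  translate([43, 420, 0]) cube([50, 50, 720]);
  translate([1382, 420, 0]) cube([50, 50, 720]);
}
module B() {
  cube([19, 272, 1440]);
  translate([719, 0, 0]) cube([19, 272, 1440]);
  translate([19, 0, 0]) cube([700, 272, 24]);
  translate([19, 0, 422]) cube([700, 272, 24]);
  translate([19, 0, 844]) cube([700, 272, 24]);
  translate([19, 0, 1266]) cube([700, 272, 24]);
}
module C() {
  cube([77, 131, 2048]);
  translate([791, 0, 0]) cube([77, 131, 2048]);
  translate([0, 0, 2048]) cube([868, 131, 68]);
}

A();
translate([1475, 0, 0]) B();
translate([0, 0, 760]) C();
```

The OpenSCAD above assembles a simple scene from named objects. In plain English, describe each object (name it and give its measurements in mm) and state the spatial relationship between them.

A is a table: top 1475 mm (x) × 513 mm (y), 40 mm thick, upper face at z = 760 mm, on four 50×50 mm square legs, each inset 43 mm from the nearest pair of top edges, running from z = 0 to the bottom of the top.

B is an open bookshelf. Two side panels, each 19 mm thick, 272 mm deep and 1440 mm tall, stand 738 mm apart (outside-to-outside). Between them sit 4 shelves, each 24 mm thick and 272 mm deep, spanning the full gap between the sides. The bottom shelf rests on the floor (its underside at z = 0) and the clear gap between one shelf's top and the next shelf's underside is 398 mm.

C is a door frame. The clear opening is 714 mm wide and 2048 mm high. Two 77 mm wide jambs, 131 mm deep, stand either side of the opening from the floor to the top of the opening. A 68 mm thick head sits across the top of both jambs, spanning the full outside width of the frame.

The bookshelf is against the table's +x side, with their −y faces flush. The door frame is on top of the table.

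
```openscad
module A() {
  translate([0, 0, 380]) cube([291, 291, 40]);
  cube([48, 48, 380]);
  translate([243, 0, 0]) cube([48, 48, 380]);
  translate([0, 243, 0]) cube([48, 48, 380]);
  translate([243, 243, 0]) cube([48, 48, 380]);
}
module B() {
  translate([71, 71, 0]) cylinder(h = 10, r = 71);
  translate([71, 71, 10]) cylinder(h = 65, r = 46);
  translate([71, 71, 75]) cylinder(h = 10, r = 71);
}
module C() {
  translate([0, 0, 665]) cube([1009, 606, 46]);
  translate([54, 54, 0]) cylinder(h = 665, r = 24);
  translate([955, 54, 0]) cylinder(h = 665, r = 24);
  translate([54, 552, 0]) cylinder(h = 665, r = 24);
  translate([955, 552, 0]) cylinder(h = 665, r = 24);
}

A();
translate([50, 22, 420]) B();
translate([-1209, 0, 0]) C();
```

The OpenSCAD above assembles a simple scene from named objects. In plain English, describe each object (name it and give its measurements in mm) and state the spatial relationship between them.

A is a four-legged stool. The seat is a 291×291×40 mm slab whose top surface is at z = 420 mm; four square legs, each 48×48 mm in cross-section, run from the floor (z = 0) to the underside of the seat, each flush with a corner of the seat.

B is a spool: two coaxial disc flanges of radius 71 mm and thickness 10 mm, joined by a core cylinder of radius 46 mm and height 65 mm. The lower flange rests on z = 0 and the three cylinders share a vertical axis.

C is a table with a 1009×606 mm rectangular top, 46 mm thick, top surface at z = 711 mm, supported by four round legs of 48 mm diameter, each leg's bounding box inset 30 mm from the nearest pair of top edges, running from the floor.

The spool is on top of the stool. The table is on the floor beside the stool on its −x side.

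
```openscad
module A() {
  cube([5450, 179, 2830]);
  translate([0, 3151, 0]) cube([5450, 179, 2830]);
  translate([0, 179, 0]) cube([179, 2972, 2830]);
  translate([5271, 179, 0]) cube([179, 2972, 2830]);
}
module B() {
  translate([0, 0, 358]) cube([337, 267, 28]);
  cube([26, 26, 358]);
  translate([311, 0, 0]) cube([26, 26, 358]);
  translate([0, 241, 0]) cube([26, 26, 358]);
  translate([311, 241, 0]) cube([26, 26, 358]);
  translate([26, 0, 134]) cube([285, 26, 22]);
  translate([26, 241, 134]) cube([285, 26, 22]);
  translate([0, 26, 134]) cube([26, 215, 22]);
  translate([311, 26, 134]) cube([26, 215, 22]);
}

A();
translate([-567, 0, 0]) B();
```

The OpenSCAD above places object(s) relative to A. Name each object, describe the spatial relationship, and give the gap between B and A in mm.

The stool's nearest face is 230 mm from the house frame's −x face.

A is a house frame. B is a stool. The stool is on the floor beside the house frame on its −x side. The gap between the stool and the house frame is 230 mm.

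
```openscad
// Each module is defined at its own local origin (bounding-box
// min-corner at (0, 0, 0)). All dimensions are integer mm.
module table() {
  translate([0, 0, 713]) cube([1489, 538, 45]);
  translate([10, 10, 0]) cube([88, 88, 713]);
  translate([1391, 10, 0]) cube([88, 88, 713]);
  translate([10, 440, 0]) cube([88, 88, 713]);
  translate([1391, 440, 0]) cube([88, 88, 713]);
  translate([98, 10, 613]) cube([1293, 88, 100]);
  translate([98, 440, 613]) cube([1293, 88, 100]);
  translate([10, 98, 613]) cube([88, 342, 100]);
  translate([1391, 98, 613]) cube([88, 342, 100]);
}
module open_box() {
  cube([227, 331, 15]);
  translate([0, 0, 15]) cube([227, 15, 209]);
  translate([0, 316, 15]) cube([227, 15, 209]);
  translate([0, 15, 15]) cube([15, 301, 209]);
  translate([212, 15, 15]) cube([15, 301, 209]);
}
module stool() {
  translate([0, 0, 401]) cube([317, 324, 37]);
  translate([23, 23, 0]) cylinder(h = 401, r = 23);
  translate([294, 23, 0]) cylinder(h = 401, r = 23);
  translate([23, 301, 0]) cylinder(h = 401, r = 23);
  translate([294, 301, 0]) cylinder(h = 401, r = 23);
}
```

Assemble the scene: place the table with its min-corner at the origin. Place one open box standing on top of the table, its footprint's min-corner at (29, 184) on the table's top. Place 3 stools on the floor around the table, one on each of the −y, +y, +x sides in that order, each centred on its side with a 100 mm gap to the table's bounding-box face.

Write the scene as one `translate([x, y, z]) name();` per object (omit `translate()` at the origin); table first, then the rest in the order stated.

table();
translate([29, 184, 758]) open_box();
translate([586, -424, 0]) stool();
translate([586, 638, 0]) stool();
translate([1589, 107, 0]) stool();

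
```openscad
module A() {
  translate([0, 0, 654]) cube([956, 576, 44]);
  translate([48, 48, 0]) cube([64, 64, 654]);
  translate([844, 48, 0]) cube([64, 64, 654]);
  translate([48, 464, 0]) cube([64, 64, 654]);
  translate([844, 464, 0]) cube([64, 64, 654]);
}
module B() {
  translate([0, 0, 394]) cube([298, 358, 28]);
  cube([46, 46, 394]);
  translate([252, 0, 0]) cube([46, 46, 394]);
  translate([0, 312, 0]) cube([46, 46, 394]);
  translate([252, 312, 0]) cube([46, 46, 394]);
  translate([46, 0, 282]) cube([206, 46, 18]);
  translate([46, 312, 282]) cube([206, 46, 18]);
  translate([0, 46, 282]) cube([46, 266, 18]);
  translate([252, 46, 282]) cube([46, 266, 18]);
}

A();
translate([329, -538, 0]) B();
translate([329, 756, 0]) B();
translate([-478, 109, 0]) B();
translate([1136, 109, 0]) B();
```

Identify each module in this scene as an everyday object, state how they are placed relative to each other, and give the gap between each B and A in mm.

Each stool's nearest face is 180 mm from the table's bounding box.

A is a table. B is a stool. Four stools sit around the table at the −y, +y, −x, +x sides. The gap between each stool and the table is 180 mm.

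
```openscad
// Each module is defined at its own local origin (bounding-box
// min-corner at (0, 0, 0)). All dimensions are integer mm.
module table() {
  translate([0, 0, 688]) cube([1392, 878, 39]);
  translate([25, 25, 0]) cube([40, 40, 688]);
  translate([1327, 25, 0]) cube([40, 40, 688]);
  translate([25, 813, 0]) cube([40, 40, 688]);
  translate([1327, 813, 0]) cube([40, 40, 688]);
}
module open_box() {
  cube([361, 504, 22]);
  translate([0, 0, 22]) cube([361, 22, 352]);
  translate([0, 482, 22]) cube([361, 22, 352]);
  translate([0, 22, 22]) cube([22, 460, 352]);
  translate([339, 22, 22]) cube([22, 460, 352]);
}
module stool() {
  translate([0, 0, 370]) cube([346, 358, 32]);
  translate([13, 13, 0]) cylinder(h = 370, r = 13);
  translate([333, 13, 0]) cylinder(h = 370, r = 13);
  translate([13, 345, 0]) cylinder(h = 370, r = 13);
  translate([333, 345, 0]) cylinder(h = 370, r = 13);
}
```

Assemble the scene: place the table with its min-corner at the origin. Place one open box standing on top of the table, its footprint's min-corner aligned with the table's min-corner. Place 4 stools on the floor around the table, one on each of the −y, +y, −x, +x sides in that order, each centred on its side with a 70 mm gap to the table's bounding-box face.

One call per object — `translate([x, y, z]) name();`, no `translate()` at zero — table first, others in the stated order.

table();
translate([0, 0, 727]) open_box();
translate([523, -428, 0]) stool();
translate([523, 948, 0]) stool();
translate([-416, 260, 0]) stool();
translate([1462, 260, 0]) stool();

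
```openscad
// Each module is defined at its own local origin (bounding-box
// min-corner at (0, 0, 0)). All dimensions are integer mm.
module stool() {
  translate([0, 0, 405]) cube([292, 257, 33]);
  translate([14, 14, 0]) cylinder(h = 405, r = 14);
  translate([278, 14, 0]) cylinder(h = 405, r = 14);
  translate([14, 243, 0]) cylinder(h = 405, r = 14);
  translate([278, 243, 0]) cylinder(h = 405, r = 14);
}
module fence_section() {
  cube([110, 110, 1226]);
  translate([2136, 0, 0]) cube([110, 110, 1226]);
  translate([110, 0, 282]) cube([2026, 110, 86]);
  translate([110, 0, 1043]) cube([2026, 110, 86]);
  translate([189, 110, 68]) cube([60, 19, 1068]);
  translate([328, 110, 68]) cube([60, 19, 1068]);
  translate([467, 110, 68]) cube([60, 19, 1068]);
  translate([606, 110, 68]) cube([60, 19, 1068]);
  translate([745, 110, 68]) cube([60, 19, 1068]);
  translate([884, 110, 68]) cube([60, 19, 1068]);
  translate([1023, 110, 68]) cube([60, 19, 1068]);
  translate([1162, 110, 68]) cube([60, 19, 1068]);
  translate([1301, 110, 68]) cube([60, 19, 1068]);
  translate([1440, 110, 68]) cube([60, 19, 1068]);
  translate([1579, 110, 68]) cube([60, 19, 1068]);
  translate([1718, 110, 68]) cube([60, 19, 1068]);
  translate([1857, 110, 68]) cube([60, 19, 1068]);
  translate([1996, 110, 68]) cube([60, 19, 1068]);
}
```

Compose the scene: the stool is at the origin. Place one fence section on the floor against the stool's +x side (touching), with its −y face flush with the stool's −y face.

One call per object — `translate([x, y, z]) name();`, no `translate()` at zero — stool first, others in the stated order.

stool();
translate([292, 0, 0]) fence_section();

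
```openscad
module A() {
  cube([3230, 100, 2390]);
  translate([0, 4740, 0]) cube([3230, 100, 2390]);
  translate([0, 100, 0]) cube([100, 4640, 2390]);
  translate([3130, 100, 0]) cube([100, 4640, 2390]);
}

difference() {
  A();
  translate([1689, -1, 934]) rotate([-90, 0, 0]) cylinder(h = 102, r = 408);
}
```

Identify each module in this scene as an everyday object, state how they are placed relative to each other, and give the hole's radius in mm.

A is a house frame. The house frame has a circular hole through its front wall. The hole's radius is 408 mm.

The subtracted cylinder has r = 408 mm.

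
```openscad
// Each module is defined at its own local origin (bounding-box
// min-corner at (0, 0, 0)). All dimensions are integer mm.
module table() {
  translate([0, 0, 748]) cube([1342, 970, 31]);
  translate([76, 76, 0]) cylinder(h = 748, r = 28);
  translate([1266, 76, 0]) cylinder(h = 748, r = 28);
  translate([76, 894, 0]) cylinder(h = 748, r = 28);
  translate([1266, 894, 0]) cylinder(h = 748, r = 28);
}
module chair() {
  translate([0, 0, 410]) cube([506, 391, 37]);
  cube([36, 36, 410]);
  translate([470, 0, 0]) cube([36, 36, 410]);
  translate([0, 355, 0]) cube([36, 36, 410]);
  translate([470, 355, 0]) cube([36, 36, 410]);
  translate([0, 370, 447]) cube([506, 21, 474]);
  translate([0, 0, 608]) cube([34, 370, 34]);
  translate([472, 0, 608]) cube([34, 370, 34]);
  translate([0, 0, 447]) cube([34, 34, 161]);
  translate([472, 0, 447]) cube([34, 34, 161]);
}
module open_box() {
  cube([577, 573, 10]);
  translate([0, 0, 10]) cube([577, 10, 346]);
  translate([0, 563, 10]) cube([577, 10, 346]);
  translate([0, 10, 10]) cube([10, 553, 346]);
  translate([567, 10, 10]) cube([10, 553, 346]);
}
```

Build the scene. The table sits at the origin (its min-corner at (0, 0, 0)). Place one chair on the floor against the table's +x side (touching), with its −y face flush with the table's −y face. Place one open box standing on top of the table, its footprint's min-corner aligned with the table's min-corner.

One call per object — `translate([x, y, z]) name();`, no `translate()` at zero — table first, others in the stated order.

table();
translate([1342, 0, 0]) chair();
translate([0, 0, 779]) open_box();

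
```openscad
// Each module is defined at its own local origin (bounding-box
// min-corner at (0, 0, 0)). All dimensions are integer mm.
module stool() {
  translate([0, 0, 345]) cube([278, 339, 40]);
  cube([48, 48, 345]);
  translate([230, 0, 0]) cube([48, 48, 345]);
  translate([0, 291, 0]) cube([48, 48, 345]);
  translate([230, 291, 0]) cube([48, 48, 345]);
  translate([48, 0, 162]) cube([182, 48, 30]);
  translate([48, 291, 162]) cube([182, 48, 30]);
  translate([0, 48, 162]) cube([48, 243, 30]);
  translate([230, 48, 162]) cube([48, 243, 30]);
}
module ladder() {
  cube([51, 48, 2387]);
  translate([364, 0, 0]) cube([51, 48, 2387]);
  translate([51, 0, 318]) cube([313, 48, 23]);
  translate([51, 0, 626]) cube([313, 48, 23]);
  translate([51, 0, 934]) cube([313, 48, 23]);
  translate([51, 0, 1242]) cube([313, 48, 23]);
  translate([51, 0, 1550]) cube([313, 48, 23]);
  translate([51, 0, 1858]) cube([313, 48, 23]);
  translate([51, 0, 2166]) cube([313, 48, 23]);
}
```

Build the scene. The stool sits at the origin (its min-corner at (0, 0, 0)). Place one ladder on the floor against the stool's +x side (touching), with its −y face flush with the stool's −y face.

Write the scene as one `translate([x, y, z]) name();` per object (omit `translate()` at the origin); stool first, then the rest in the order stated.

stool();
translate([278, 0, 0]) ladder();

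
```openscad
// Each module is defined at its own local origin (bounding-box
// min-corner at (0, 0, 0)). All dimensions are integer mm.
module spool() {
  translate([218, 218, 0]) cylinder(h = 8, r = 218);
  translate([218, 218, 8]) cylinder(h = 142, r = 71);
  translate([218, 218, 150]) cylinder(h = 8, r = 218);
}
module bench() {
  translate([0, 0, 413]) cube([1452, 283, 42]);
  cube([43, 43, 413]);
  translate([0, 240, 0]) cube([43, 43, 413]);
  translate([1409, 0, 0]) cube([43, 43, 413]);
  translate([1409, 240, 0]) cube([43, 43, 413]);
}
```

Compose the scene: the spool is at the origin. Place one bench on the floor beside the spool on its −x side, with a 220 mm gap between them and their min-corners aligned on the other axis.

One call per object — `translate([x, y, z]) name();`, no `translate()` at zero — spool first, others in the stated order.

spool();
translate([-1672, 0, 0]) bench();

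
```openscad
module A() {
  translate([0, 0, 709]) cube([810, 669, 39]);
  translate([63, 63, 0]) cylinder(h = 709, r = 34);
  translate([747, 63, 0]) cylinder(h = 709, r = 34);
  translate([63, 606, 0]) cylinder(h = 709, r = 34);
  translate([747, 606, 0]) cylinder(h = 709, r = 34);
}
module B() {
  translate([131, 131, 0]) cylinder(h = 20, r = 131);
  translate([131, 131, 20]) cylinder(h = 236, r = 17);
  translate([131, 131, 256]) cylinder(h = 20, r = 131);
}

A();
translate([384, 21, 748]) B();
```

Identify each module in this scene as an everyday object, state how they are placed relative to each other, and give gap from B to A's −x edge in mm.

The spool's min-x is at 384; the table's min-x is 0; gap = 384 mm.

A is a table. B is a spool. The spool is on top of the table. The gap from the spool to the table's −x edge is 384 mm.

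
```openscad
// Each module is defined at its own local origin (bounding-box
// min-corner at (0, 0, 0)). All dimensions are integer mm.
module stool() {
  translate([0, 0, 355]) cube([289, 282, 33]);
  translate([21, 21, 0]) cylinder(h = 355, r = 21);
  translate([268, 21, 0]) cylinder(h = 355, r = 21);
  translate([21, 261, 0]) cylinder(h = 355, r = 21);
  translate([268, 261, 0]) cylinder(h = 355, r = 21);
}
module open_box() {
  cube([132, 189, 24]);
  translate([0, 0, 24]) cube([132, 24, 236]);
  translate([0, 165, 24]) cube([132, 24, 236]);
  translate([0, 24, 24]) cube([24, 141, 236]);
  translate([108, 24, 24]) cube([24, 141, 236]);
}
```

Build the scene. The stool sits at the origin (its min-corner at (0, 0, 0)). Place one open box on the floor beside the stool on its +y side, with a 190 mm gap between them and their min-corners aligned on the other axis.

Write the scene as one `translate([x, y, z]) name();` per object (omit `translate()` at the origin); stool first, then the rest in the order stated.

stool();
translate([0, 472, 0]) open_box();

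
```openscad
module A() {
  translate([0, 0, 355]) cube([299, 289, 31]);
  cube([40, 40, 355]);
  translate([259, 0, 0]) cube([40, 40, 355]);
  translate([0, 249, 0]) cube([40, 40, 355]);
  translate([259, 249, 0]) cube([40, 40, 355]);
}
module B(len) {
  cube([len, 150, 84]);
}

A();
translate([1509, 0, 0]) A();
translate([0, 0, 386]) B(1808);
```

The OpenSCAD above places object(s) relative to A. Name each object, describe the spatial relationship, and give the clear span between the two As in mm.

Second stool starts at x = 1509; first ends at x = 299; clear span = 1509 − 299 = 1210 mm.

A is a stool. B is a beam. A beam spans the tops of two stools. The clear span between the two stools is 1210 mm.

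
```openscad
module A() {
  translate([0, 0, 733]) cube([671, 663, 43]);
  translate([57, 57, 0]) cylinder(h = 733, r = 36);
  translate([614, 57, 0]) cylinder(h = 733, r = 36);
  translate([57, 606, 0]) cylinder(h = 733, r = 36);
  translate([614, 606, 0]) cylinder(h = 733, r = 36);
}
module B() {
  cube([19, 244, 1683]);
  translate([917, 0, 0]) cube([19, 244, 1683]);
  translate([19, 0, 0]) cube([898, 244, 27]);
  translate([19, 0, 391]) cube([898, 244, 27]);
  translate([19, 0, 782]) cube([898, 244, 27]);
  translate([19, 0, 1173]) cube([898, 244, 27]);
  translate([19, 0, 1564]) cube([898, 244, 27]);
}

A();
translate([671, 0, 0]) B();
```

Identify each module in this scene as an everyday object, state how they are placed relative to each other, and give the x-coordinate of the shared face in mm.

A is a table. B is a bookshelf. The bookshelf is against the table's +x side, with their −y faces flush. The x-coordinate of the shared face is 671 mm.

The table's +x face and the bookshelf's −x face are both at x = 671 mm.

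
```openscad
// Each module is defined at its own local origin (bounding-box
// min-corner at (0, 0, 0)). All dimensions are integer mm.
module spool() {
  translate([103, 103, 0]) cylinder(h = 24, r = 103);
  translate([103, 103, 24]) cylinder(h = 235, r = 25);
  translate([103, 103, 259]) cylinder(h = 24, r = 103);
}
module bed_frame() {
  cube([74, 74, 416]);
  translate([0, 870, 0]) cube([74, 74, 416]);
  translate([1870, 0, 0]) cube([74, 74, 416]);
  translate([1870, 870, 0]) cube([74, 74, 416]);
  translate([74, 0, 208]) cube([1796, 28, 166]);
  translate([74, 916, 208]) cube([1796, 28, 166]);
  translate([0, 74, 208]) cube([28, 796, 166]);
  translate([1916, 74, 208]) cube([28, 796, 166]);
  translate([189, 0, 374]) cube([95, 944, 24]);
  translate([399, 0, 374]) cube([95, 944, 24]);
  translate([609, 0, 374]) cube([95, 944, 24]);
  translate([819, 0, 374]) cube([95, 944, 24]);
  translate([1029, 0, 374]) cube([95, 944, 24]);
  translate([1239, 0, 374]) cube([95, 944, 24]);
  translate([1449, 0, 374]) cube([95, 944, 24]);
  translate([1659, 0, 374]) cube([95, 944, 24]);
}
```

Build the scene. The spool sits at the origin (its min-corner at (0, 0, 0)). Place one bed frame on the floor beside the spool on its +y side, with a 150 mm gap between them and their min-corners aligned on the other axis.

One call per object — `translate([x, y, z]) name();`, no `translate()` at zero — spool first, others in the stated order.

spool();
translate([0, 356, 0]) bed_frame();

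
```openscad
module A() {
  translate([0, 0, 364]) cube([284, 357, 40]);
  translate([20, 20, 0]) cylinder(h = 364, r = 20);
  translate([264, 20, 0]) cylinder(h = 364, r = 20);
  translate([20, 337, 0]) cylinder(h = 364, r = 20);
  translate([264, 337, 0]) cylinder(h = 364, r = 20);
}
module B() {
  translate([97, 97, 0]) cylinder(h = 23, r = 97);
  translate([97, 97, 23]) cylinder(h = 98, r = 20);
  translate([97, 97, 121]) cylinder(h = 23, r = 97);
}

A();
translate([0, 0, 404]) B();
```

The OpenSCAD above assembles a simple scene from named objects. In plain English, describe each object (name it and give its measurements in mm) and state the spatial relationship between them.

A is a simple wooden stool: a rectangular seat 284 mm (x) by 357 mm (y), 40 mm thick, top face at z = 404 mm, on four round legs, each 40 mm in diameter. The legs rest on z = 0, each leg's axis is inset half a diameter from the nearest pair of seat edges (so the leg's bounding box is flush with the corner).

B is a spool: two coaxial disc flanges of radius 97 mm and thickness 23 mm, joined by a core cylinder of radius 20 mm and height 98 mm. The lower flange rests on z = 0 and the three cylinders share a vertical axis.

The spool is on top of the stool.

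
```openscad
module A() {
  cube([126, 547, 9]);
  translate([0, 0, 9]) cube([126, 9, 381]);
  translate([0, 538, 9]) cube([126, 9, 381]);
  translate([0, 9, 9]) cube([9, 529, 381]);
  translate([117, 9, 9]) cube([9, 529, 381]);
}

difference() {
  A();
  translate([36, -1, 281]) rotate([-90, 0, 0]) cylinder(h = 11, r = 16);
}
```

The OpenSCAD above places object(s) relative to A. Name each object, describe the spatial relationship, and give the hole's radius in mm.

The subtracted cylinder has r = 16 mm.

A is an open box. The open box has a circular hole through its front wall. The hole's radius is 16 mm.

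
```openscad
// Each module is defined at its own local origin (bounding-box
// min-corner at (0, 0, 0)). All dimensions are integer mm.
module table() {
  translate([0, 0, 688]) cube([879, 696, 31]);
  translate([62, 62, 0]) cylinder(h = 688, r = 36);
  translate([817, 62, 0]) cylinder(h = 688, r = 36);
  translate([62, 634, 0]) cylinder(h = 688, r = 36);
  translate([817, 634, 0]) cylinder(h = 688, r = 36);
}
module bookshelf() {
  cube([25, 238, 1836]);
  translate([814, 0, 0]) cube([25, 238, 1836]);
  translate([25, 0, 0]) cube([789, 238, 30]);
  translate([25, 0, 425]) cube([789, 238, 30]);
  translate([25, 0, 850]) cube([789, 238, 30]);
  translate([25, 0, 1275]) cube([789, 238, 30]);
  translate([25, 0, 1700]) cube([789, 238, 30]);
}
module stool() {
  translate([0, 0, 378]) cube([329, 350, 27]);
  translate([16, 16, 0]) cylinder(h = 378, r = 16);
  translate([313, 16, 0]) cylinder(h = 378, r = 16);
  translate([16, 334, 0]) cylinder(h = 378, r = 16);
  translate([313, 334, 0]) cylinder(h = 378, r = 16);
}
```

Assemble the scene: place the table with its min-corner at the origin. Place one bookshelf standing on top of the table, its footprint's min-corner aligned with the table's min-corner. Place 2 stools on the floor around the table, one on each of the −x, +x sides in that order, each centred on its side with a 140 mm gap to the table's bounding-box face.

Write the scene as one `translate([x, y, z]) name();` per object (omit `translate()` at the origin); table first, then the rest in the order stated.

table();
translate([0, 0, 719]) bookshelf();
translate([-469, 173, 0]) stool();
translate([1019, 173, 0]) stool();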